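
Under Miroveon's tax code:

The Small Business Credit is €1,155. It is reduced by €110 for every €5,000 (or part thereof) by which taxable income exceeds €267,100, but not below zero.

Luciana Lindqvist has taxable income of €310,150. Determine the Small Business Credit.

€165

Small Business Credit: income exceeds €267,100 by €43,050, which is 9 full-or-partial €5,000 increments; reduction = 9 × €110 = €990, leaving €165.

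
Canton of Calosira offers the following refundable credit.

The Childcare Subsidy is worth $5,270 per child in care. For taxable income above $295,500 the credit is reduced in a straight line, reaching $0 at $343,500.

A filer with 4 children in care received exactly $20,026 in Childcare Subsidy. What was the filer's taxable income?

$297,900

Full credit = 4 × $5,270 = $21,080.
$20,026 is 20,026/21,080 of the full $21,080, so 1,054/21,080 of the $48,000 range has been used: income = $295,500 + $48,000 × 1,054/21,080 = $297,900.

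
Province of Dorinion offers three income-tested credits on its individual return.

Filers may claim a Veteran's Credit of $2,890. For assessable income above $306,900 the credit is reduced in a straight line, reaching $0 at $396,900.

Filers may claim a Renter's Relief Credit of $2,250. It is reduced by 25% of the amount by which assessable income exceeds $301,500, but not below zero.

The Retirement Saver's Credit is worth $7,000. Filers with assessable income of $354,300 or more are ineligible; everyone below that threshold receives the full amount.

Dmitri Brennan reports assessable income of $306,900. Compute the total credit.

Veteran's Credit: $306,900 is at or below the $306,900 threshold, so the full $2,890 applies.
Renter's Relief Credit: 25% of the $5,400 excess over $301,500 is $1,350; credit = $2,250 − $1,350 = $900.
Retirement Saver's Credit: $306,900 is below the $354,300 cutoff, so the full $7,000 applies.
Total: $2,890 + $900 + $7,000 = $10,790.

$10,790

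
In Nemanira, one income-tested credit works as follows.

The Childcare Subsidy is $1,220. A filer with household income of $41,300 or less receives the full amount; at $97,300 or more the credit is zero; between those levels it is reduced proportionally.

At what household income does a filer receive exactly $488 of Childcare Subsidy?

$488 is 488/1,220 of the full $1,220, so 732/1,220 of the $56,000 range has been used: income = $41,300 + $56,000 × 732/1,220 = $74,900.

$74,900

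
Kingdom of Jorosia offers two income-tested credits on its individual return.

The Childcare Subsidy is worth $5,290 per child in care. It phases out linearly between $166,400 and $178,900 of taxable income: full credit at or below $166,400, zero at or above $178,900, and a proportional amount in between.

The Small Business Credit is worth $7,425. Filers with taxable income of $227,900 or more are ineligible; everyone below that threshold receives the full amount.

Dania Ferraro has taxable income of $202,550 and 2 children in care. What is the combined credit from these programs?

Childcare Subsidy: base = 2 × $5,290 = $10,580. $202,550 is at or above $178,900, so the credit is $0.
Small Business Credit: $202,550 is below the $227,900 cutoff, so the full $7,425 applies.
Total: $0 + $7,425 = $7,425.

$7,425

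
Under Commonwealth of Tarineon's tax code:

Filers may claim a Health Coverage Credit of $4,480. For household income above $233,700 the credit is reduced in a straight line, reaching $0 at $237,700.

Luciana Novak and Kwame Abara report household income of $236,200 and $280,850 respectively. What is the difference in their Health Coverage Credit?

Luciana ($236,200): Health Coverage Credit: $236,200 is $2,500 into a $4,000 phase-out range, leaving 1,500/4,000 of the credit: $4,480 × 1,500/4,000 = $1,680.
Kwame ($280,850): Health Coverage Credit: $280,850 is at or above $237,700, so the credit is $0.
Difference: |$1,680 − $0| = $1,680.

$1,680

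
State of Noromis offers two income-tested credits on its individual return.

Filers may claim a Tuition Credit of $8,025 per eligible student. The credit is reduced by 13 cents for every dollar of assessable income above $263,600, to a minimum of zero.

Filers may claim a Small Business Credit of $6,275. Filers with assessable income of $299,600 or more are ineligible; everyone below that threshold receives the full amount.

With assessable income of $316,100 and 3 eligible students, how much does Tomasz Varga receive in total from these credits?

$17,250

Tuition Credit: base = 3 × $8,025 = $24,075. 13% of the $52,500 excess over $263,600 is $6,825; credit = $24,075 − $6,825 = $17,250.
Small Business Credit: $316,100 meets or exceeds the $299,600 cutoff, so the credit is $0.
Total: $17,250 + $0 = $17,250.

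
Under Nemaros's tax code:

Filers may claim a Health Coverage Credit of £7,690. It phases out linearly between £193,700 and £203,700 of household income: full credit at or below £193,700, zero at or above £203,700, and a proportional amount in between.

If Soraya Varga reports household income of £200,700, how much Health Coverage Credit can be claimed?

£2,307

Health Coverage Credit: £200,700 is £7,000 into a £10,000 phase-out range, leaving 3,000/10,000 of the credit: £7,690 × 3,000/10,000 = £2,307.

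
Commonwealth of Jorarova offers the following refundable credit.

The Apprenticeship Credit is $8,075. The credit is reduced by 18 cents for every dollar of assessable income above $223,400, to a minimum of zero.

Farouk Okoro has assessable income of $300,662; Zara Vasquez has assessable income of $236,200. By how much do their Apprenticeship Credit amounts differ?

Farouk ($300,662): Apprenticeship Credit: 18% of the $77,262 excess over $223,400 is $13,907.16 ≥ base, so the credit is $0.
Zara ($236,200): Apprenticeship Credit: 18% of the $12,800 excess over $223,400 is $2,304; credit = $8,075 − $2,304 = $5,771.
Difference: |$0 − $5,771| = $5,771.

$5,771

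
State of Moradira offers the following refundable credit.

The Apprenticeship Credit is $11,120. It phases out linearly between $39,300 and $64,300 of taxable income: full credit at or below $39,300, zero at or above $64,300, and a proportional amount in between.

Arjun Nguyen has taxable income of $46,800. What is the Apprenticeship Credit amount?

Apprenticeship Credit: $46,800 is $7,500 into a $25,000 phase-out range, leaving 17,500/25,000 of the credit: $11,120 × 17,500/25,000 = $7,784.

$7,784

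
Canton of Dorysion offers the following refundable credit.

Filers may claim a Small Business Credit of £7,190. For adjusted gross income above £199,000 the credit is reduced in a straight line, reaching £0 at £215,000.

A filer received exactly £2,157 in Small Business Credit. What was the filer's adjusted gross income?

£2,157 is 2,157/7,190 of the full £7,190, so 5,033/7,190 of the £16,000 range has been used: income = £199,000 + £16,000 × 5,033/7,190 = £210,200.

£210,200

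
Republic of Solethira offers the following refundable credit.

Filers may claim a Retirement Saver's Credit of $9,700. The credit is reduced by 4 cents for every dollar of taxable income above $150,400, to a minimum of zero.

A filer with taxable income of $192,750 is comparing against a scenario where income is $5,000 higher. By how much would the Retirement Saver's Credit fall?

$200

At $192,750 — 4% of the $42,350 excess over $150,400 is $1,694; credit = $9,700 − $1,694 = $8,006.
At $197,750 — 4% of the $47,350 excess over $150,400 is $1,894; credit = $9,700 − $1,894 = $7,806.
Lost: $8,006 − $7,806 = $200.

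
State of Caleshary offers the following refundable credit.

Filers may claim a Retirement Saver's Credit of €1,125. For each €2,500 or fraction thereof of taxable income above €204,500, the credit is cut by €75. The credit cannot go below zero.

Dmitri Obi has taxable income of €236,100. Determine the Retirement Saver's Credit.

Retirement Saver's Credit: income exceeds €204,500 by €31,600, which is 13 full-or-partial €2,500 increments; reduction = 13 × €75 = €975, leaving €150.

€150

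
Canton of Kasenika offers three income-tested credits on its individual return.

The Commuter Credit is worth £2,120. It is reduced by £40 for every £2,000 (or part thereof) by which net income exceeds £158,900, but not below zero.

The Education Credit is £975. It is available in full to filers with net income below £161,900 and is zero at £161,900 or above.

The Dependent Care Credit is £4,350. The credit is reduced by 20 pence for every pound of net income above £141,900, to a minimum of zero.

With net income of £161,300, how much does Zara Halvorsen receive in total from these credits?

Commuter Credit: income exceeds £158,900 by £2,400, which is 2 full-or-partial £2,000 increments; reduction = 2 × £40 = £80, leaving £2,040.
Education Credit: £161,300 is below the £161,900 cutoff, so the full £975 applies.
Dependent Care Credit: 20% of the £19,400 excess over £141,900 is £3,880; credit = £4,350 − £3,880 = £470.
Total: £2,040 + £975 + £470 = £3,485.

£3,485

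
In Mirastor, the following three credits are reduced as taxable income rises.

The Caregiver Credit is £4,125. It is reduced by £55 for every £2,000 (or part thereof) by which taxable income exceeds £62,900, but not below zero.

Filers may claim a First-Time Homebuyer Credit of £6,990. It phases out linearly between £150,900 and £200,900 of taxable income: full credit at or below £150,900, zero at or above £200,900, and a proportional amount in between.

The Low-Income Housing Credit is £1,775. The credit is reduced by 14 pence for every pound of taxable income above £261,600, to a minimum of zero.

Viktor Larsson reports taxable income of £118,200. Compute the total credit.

Caregiver Credit: income exceeds £62,900 by £55,300, which is 28 full-or-partial £2,000 increments; reduction = 28 × £55 = £1,540, leaving £2,585.
First-Time Homebuyer Credit: £118,200 is at or below the £150,900 threshold, so the full £6,990 applies.
Low-Income Housing Credit: £118,200 is at or below the £261,600 threshold, so the full £1,775 applies.
Total: £2,585 + £6,990 + £1,775 = £11,350.

£11,350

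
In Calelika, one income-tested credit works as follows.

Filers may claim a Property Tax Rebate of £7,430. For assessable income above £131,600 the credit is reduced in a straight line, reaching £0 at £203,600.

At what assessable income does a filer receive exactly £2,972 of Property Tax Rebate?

£174,800

£2,972 is 2,972/7,430 of the full £7,430, so 4,458/7,430 of the £72,000 range has been used: income = £131,600 + £72,000 × 4,458/7,430 = £174,800.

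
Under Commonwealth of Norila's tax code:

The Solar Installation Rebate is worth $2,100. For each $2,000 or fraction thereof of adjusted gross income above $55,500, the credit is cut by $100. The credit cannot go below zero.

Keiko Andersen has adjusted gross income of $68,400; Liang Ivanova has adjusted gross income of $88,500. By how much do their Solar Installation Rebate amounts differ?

$1,000

Keiko ($68,400): Solar Installation Rebate: income exceeds $55,500 by $12,900, which is 7 full-or-partial $2,000 increments; reduction = 7 × $100 = $700, leaving $1,400.
Liang ($88,500): Solar Installation Rebate: income exceeds $55,500 by $33,000, which is 17 full-or-partial $2,000 increments; reduction = 17 × $100 = $1,700, leaving $400.
Difference: |$1,400 − $400| = $1,000.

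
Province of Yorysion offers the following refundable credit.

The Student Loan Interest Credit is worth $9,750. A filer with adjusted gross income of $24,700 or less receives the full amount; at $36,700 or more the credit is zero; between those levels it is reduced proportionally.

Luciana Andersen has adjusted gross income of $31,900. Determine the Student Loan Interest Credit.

Student Loan Interest Credit: $31,900 is $7,200 into a $12,000 phase-out range, leaving 4,800/12,000 of the credit: $9,750 × 4,800/12,000 = $3,900.

$3,900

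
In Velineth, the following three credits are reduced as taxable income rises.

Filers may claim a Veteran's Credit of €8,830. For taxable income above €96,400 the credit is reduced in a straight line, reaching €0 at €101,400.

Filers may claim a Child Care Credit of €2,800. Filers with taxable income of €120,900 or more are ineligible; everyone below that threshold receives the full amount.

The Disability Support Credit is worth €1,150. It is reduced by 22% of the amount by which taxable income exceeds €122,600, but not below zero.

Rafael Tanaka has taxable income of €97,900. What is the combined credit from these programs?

Veteran's Credit: €97,900 is €1,500 into a €5,000 phase-out range, leaving 3,500/5,000 of the credit: €8,830 × 3,500/5,000 = €6,181.
Child Care Credit: €97,900 is below the €120,900 cutoff, so the full €2,800 applies.
Disability Support Credit: €97,900 is at or below the €122,600 threshold, so the full €1,150 applies.
Total: €6,181 + €2,800 + €1,150 = €10,131.

€10,131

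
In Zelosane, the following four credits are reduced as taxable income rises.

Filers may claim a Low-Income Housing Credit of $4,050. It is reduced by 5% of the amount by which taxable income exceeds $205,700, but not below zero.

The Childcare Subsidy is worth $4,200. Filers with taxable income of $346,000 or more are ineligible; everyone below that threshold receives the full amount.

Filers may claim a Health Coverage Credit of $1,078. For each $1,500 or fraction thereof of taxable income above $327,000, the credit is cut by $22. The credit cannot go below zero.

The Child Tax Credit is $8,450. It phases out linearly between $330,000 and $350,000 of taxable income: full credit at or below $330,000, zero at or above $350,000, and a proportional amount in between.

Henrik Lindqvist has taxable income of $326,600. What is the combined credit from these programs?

Low-Income Housing Credit: 5% of the $120,900 excess over $205,700 is $6,045 ≥ base, so the credit is $0.
Childcare Subsidy: $326,600 is below the $346,000 cutoff, so the full $4,200 applies.
Health Coverage Credit: $326,600 is at or below the $327,000 threshold, so the full $1,078 applies.
Child Tax Credit: $326,600 is at or below the $330,000 threshold, so the full $8,450 applies.
Total: $0 + $4,200 + $1,078 + $8,450 = $13,728.

$13,728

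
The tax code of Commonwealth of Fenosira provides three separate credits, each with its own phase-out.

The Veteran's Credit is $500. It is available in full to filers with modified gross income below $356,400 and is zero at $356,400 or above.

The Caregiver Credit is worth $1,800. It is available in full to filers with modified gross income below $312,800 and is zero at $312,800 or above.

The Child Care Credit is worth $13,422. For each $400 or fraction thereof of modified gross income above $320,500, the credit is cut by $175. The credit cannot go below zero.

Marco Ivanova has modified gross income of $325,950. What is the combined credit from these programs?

Veteran's Credit: $325,950 is below the $356,400 cutoff, so the full $500 applies.
Caregiver Credit: $325,950 meets or exceeds the $312,800 cutoff, so the credit is $0.
Child Care Credit: income exceeds $320,500 by $5,450, which is 14 full-or-partial $400 increments; reduction = 14 × $175 = $2,450, leaving $10,972.
Total: $500 + $0 + $10,972 = $11,472.

$11,472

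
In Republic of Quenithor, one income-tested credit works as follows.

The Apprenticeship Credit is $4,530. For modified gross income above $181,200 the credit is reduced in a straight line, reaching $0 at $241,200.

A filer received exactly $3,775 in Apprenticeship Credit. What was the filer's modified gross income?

$191,200

$3,775 is 3,775/4,530 of the full $4,530, so 755/4,530 of the $60,000 range has been used: income = $181,200 + $60,000 × 755/4,530 = $191,200.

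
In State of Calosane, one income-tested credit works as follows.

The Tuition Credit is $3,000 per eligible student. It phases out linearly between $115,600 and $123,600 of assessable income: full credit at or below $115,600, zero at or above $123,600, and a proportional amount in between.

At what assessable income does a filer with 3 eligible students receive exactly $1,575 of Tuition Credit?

$122,200

Full credit = 3 × $3,000 = $9,000.
$1,575 is 1,575/9,000 of the full $9,000, so 7,425/9,000 of the $8,000 range has been used: income = $115,600 + $8,000 × 7,425/9,000 = $122,200.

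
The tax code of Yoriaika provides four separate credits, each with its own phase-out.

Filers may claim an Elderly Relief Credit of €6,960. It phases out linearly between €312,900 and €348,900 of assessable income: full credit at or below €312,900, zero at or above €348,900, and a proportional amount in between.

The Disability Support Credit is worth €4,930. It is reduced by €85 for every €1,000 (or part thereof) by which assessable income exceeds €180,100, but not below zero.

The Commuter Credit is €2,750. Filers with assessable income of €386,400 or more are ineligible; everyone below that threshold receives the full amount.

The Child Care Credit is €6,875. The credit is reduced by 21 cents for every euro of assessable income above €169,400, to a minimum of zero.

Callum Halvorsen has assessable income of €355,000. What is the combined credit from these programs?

Elderly Relief Credit: €355,000 is at or above €348,900, so the credit is €0.
Disability Support Credit: income exceeds €180,100 by €174,900 → 175 increments × €85 = €14,875 ≥ base, so the credit is €0.
Commuter Credit: €355,000 is below the €386,400 cutoff, so the full €2,750 applies.
Child Care Credit: 21% of the €185,600 excess over €169,400 is €38,976 ≥ base, so the credit is €0.
Total: €0 + €0 + €2,750 + €0 = €2,750.

€2,750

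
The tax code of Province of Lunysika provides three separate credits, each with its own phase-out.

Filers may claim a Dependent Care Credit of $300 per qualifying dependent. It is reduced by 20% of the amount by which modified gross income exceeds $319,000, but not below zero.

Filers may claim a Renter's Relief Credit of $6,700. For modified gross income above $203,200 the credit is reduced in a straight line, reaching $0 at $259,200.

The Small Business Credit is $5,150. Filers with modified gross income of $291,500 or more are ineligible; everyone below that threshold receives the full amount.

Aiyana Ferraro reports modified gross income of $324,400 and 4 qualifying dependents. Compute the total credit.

$120

Dependent Care Credit: base = 4 × $300 = $1,200. 20% of the $5,400 excess over $319,000 is $1,080; credit = $1,200 − $1,080 = $120.
Renter's Relief Credit: $324,400 is at or above $259,200, so the credit is $0.
Small Business Credit: $324,400 meets or exceeds the $291,500 cutoff, so the credit is $0.
Total: $120 + $0 + $0 = $120.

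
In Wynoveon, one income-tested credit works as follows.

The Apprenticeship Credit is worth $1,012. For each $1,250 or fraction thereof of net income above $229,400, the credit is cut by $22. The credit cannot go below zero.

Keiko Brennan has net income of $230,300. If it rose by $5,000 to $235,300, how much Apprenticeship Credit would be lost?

At $230,300 — income exceeds $229,400 by $900, which is 1 full-or-partial $1,250 increment; reduction = 1 × $22 = $22, leaving $990.
At $235,300 — income exceeds $229,400 by $5,900, which is 5 full-or-partial $1,250 increments; reduction = 5 × $22 = $110, leaving $902.
Lost: $990 − $902 = $88.

$88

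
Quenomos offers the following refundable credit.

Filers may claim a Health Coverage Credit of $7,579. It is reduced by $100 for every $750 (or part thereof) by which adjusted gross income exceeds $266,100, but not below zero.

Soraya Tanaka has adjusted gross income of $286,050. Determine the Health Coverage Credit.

Health Coverage Credit: income exceeds $266,100 by $19,950, which is 27 full-or-partial $750 increments; reduction = 27 × $100 = $2,700, leaving $4,879.

$4,879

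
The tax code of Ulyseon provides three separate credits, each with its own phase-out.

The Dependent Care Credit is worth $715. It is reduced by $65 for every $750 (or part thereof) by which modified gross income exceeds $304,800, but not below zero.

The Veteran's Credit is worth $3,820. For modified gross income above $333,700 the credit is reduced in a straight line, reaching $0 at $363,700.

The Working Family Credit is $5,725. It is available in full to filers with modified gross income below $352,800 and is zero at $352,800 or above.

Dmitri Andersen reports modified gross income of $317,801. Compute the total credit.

$9,545

Dependent Care Credit: income exceeds $304,800 by $13,001 → 18 increments × $65 = $1,170 ≥ base, so the credit is $0.
Veteran's Credit: $317,801 is at or below the $333,700 threshold, so the full $3,820 applies.
Working Family Credit: $317,801 is below the $352,800 cutoff, so the full $5,725 applies.
Total: $0 + $3,820 + $5,725 = $9,545.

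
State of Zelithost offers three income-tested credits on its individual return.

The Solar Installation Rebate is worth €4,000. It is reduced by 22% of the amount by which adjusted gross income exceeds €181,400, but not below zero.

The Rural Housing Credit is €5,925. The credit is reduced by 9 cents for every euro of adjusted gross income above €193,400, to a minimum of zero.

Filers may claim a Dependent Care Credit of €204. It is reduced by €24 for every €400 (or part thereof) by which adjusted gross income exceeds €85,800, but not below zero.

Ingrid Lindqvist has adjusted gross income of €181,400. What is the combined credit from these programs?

€9,925

Solar Installation Rebate: €181,400 is at or below the €181,400 threshold, so the full €4,000 applies.
Rural Housing Credit: €181,400 is at or below the €193,400 threshold, so the full €5,925 applies.
Dependent Care Credit: income exceeds €85,800 by €95,600 → 239 increments × €24 = €5,736 ≥ base, so the credit is €0.
Total: €4,000 + €5,925 + €0 = €9,925.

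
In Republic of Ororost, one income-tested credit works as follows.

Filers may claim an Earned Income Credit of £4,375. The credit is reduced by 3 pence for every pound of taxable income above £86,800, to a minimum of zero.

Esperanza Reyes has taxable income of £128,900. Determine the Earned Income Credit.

Earned Income Credit: 3% of the £42,100 excess over £86,800 is £1,263; credit = £4,375 − £1,263 = £3,112.

£3,112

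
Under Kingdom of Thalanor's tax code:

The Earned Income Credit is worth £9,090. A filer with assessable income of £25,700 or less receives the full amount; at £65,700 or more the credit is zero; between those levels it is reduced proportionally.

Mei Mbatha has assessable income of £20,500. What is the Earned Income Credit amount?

£9,090

Earned Income Credit: £20,500 is at or below the £25,700 threshold, so the full £9,090 applies.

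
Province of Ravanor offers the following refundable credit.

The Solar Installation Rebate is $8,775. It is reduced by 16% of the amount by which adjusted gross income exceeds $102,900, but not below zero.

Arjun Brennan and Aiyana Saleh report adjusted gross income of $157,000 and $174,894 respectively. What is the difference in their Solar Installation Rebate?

$119

Arjun ($157,000): Solar Installation Rebate: 16% of the $54,100 excess over $102,900 is $8,656; credit = $8,775 − $8,656 = $119.
Aiyana ($174,894): Solar Installation Rebate: 16% of the $71,994 excess over $102,900 is $11,519.04 ≥ base, so the credit is $0.
Difference: |$119 − $0| = $119.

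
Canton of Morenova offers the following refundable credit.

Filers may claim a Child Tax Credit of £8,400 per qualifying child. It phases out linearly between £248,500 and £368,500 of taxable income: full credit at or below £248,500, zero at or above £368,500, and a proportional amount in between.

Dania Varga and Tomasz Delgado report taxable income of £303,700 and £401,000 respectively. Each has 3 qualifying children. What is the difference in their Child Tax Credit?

Dania (£303,700): Child Tax Credit: base = 3 × £8,400 = £25,200. £303,700 is £55,200 into a £120,000 phase-out range, leaving 64,800/120,000 of the credit: £25,200 × 64,800/120,000 = £13,608.
Tomasz (£401,000): Child Tax Credit: base = 3 × £8,400 = £25,200. £401,000 is at or above £368,500, so the credit is £0.
Difference: |£13,608 − £0| = £13,608.

£13,608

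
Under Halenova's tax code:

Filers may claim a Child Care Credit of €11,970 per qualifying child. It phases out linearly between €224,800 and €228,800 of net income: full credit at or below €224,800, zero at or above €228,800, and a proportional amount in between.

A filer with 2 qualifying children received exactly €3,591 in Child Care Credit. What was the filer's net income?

Full credit = 2 × €11,970 = €23,940.
€3,591 is 3,591/23,940 of the full €23,940, so 20,349/23,940 of the €4,000 range has been used: income = €224,800 + €4,000 × 20,349/23,940 = €228,200.

€228,200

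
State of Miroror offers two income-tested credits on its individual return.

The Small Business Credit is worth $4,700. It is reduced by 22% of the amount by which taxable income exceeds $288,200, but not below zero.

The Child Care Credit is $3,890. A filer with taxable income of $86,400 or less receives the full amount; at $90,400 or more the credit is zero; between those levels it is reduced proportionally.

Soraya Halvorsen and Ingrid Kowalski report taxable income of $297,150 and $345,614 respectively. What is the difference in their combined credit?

Soraya ($297,150): Small Business Credit: 22% of the $8,950 excess over $288,200 is $1,969; credit = $4,700 − $1,969 = $2,731. Child Care Credit: $297,150 is at or above $90,400, so the credit is $0. total $2,731 + $0 = $2,731
Ingrid ($345,614): Small Business Credit: 22% of the $57,414 excess over $288,200 is $12,631.08 ≥ base, so the credit is $0. Child Care Credit: $345,614 is at or above $90,400, so the credit is $0. total $0 + $0 = $0
Difference: |$2,731 − $0| = $2,731.

$2,731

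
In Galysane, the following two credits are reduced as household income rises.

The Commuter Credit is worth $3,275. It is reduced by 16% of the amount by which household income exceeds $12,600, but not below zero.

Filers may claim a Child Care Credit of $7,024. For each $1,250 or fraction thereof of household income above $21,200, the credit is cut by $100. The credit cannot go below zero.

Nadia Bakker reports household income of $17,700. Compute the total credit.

Commuter Credit: 16% of the $5,100 excess over $12,600 is $816; credit = $3,275 − $816 = $2,459.
Child Care Credit: $17,700 is at or below the $21,200 threshold, so the full $7,024 applies.
Total: $2,459 + $7,024 = $9,483.

$9,483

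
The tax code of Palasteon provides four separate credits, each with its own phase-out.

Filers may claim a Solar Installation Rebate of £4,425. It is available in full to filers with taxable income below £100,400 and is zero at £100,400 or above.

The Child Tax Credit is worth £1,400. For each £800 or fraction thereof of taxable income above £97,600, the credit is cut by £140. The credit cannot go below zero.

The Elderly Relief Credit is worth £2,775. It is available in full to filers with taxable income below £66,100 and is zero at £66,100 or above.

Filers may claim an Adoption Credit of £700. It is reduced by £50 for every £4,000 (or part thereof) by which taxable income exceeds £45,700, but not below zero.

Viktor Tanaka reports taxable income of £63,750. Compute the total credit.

Solar Installation Rebate: £63,750 is below the £100,400 cutoff, so the full £4,425 applies.
Child Tax Credit: £63,750 is at or below the £97,600 threshold, so the full £1,400 applies.
Elderly Relief Credit: £63,750 is below the £66,100 cutoff, so the full £2,775 applies.
Adoption Credit: income exceeds £45,700 by £18,050, which is 5 full-or-partial £4,000 increments; reduction = 5 × £50 = £250, leaving £450.
Total: £4,425 + £1,400 + £2,775 + £450 = £9,050.

£9,050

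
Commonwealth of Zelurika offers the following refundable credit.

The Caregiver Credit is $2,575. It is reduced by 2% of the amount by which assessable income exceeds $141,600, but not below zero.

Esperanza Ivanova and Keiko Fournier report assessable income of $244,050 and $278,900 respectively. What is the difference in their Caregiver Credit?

$526

Esperanza ($244,050): Caregiver Credit: 2% of the $102,450 excess over $141,600 is $2,049; credit = $2,575 − $2,049 = $526.
Keiko ($278,900): Caregiver Credit: 2% of the $137,300 excess over $141,600 is $2,746 ≥ base, so the credit is $0.
Difference: |$526 − $0| = $526.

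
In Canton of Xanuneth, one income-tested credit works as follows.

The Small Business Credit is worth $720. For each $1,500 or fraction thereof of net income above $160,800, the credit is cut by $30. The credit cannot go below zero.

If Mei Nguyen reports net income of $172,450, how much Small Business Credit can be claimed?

$480

Small Business Credit: income exceeds $160,800 by $11,650, which is 8 full-or-partial $1,500 increments; reduction = 8 × $30 = $240, leaving $480.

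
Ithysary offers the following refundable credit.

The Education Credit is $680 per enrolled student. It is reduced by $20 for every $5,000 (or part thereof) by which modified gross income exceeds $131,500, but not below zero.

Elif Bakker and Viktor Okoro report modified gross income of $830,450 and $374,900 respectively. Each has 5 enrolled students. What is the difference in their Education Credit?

Elif ($830,450): Education Credit: base = 5 × $680 = $3,400. income exceeds $131,500 by $698,950, which is 140 full-or-partial $5,000 increments; reduction = 140 × $20 = $2,800, leaving $600.
Viktor ($374,900): Education Credit: base = 5 × $680 = $3,400. income exceeds $131,500 by $243,400, which is 49 full-or-partial $5,000 increments; reduction = 49 × $20 = $980, leaving $2,420.
Difference: |$600 − $2,420| = $1,820.

$1,820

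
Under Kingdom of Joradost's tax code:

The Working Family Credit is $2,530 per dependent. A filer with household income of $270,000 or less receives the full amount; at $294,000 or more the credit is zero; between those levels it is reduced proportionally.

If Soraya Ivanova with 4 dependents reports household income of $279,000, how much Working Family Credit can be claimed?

$6,325

Working Family Credit: base = 4 × $2,530 = $10,120. $279,000 is $9,000 into a $24,000 phase-out range, leaving 15,000/24,000 of the credit: $10,120 × 15,000/24,000 = $6,325.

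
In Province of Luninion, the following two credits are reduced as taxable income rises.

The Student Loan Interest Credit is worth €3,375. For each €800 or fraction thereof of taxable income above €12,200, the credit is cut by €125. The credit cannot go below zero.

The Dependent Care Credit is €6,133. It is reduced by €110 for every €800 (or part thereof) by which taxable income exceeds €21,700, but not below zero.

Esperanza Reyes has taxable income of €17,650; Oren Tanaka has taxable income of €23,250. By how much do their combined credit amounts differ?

€1,095

Esperanza (€17,650): Student Loan Interest Credit: income exceeds €12,200 by €5,450, which is 7 full-or-partial €800 increments; reduction = 7 × €125 = €875, leaving €2,500. Dependent Care Credit: €17,650 is at or below the €21,700 threshold, so the full €6,133 applies. total €2,500 + €6,133 = €8,633
Oren (€23,250): Student Loan Interest Credit: income exceeds €12,200 by €11,050, which is 14 full-or-partial €800 increments; reduction = 14 × €125 = €1,750, leaving €1,625. Dependent Care Credit: income exceeds €21,700 by €1,550, which is 2 full-or-partial €800 increments; reduction = 2 × €110 = €220, leaving €5,913. total €1,625 + €5,913 = €7,538
Difference: |€8,633 − €7,538| = €1,095.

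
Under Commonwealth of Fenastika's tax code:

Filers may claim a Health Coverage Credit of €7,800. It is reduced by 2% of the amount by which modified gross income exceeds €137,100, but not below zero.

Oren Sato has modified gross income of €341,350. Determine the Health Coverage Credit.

€3,715

Health Coverage Credit: 2% of the €204,250 excess over €137,100 is €4,085; credit = €7,800 − €4,085 = €3,715.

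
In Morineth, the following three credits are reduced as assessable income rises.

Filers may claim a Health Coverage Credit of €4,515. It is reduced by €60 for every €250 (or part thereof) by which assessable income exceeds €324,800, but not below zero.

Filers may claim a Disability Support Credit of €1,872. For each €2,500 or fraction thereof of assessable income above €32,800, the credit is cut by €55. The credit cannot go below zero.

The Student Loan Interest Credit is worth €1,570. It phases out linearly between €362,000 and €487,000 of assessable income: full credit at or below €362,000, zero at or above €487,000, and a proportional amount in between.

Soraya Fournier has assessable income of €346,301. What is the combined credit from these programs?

€1,570

Health Coverage Credit: income exceeds €324,800 by €21,501 → 87 increments × €60 = €5,220 ≥ base, so the credit is €0.
Disability Support Credit: income exceeds €32,800 by €313,501 → 126 increments × €55 = €6,930 ≥ base, so the credit is €0.
Student Loan Interest Credit: €346,301 is at or below the €362,000 threshold, so the full €1,570 applies.
Total: €0 + €0 + €1,570 = €1,570.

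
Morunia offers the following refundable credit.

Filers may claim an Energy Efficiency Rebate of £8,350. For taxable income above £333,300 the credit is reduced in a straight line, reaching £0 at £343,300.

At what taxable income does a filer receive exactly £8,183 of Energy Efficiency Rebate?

£8,183 is 8,183/8,350 of the full £8,350, so 167/8,350 of the £10,000 range has been used: income = £333,300 + £10,000 × 167/8,350 = £333,500.

£333,500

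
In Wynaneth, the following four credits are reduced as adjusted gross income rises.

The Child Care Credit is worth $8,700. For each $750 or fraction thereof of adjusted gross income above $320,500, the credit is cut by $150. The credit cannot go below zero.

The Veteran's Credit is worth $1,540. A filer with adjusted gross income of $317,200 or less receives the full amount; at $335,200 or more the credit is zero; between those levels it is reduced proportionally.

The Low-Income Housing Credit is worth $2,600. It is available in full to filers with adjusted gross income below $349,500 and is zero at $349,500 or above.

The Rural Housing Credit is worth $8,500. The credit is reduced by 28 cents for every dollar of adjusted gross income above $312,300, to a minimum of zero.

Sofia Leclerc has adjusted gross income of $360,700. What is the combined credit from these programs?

Child Care Credit: income exceeds $320,500 by $40,200, which is 54 full-or-partial $750 increments; reduction = 54 × $150 = $8,100, leaving $600.
Veteran's Credit: $360,700 is at or above $335,200, so the credit is $0.
Low-Income Housing Credit: $360,700 meets or exceeds the $349,500 cutoff, so the credit is $0.
Rural Housing Credit: 28% of the $48,400 excess over $312,300 is $13,552 ≥ base, so the credit is $0.
Total: $600 + $0 + $0 + $0 = $600.

$600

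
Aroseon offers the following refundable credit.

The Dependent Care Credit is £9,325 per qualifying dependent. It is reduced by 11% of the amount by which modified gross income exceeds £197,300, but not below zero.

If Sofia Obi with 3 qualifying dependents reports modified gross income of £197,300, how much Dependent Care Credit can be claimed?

£27,975

Dependent Care Credit: base = 3 × £9,325 = £27,975. £197,300 is at or below the £197,300 threshold, so the full £27,975 applies.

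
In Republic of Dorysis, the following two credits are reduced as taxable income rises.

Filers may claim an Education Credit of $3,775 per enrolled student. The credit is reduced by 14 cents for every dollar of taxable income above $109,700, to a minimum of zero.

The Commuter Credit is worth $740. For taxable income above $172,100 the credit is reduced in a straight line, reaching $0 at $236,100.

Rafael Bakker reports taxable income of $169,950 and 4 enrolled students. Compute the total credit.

$7,405

Education Credit: base = 4 × $3,775 = $15,100. 14% of the $60,250 excess over $109,700 is $8,435; credit = $15,100 − $8,435 = $6,665.
Commuter Credit: $169,950 is at or below the $172,100 threshold, so the full $740 applies.
Total: $6,665 + $740 = $7,405.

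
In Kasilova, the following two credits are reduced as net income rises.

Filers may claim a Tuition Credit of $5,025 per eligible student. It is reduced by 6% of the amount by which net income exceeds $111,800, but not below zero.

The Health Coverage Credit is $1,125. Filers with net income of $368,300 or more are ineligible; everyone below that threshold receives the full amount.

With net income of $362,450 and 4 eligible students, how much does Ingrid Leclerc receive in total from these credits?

Tuition Credit: base = 4 × $5,025 = $20,100. 6% of the $250,650 excess over $111,800 is $15,039; credit = $20,100 − $15,039 = $5,061.
Health Coverage Credit: $362,450 is below the $368,300 cutoff, so the full $1,125 applies.
Total: $5,061 + $1,125 = $6,186.

$6,186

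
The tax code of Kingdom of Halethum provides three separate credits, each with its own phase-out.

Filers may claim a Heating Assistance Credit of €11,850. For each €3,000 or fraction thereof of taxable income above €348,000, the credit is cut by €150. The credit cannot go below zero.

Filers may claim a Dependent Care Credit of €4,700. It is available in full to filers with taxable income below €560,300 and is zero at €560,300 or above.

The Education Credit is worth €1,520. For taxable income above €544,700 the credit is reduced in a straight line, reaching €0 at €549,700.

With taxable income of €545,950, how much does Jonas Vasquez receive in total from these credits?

€7,790

Heating Assistance Credit: income exceeds €348,000 by €197,950, which is 66 full-or-partial €3,000 increments; reduction = 66 × €150 = €9,900, leaving €1,950.
Dependent Care Credit: €545,950 is below the €560,300 cutoff, so the full €4,700 applies.
Education Credit: €545,950 is €1,250 into a €5,000 phase-out range, leaving 3,750/5,000 of the credit: €1,520 × 3,750/5,000 = €1,140.
Total: €1,950 + €4,700 + €1,140 = €7,790.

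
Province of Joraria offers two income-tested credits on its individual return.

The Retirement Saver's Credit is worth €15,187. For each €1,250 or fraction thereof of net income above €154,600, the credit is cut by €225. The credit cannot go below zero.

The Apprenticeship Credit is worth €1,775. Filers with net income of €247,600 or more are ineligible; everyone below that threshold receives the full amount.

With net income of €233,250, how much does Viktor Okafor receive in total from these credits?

Retirement Saver's Credit: income exceeds €154,600 by €78,650, which is 63 full-or-partial €1,250 increments; reduction = 63 × €225 = €14,175, leaving €1,012.
Apprenticeship Credit: €233,250 is below the €247,600 cutoff, so the full €1,775 applies.
Total: €1,012 + €1,775 = €2,787.

€2,787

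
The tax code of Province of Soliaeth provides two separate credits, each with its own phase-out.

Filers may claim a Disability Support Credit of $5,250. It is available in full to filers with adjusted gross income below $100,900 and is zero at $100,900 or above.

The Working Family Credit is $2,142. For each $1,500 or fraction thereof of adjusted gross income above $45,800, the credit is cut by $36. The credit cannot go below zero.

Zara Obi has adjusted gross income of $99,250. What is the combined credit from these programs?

$6,096

Disability Support Credit: $99,250 is below the $100,900 cutoff, so the full $5,250 applies.
Working Family Credit: income exceeds $45,800 by $53,450, which is 36 full-or-partial $1,500 increments; reduction = 36 × $36 = $1,296, leaving $846.
Total: $5,250 + $846 = $6,096.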